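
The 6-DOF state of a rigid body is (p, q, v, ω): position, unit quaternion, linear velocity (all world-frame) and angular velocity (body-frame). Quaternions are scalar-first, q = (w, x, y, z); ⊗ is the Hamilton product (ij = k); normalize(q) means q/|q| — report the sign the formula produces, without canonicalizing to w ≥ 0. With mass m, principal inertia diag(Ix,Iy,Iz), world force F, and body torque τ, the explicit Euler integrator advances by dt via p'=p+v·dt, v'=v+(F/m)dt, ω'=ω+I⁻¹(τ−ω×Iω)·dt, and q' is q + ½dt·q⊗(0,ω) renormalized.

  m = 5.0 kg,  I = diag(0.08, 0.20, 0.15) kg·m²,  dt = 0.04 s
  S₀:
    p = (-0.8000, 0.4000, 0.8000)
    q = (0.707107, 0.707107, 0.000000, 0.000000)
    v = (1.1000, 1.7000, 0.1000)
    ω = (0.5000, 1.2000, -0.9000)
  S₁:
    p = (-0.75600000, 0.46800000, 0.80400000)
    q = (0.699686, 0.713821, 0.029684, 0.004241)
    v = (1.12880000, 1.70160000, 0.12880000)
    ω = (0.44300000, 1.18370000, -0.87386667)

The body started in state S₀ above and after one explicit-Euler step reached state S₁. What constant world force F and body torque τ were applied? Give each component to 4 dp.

F = (3.6000, 0.2000, 3.6000)
τ = (-0.0600, -0.0500, 0.1700)

Δω = ω₁−ω₀ = (-0.05700000, -0.01630000, 0.02613333)
I·α + gyro = (-0.0600, -0.0500, 0.1700)
velocity change Δv = (0.02880000, 0.00160000, 0.02880000)
F = m·Δv/dt = (3.6000, 0.2000, 3.6000)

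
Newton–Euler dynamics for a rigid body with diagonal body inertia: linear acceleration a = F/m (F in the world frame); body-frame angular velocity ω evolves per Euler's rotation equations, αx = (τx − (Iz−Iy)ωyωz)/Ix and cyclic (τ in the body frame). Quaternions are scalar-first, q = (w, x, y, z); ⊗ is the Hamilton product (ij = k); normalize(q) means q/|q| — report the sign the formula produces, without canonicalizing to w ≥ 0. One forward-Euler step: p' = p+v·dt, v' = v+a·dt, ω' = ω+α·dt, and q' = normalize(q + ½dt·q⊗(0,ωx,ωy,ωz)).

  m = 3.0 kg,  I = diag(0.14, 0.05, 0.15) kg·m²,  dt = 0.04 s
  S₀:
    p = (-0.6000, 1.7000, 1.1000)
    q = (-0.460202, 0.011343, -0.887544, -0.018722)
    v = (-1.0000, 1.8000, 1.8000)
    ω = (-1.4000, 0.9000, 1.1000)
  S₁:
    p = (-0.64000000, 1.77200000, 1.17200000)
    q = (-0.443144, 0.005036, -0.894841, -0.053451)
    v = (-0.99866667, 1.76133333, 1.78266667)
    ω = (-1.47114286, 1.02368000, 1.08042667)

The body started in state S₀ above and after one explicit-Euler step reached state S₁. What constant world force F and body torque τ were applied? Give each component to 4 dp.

F = (0.1000, -2.9000, -1.3000)
τ = (-0.1500, 0.1700, 0.0400)

v₁ − v₀ = (0.00133333, -0.03866667, -0.01733333)
F = m·Δv/dt = (0.1000, -2.9000, -1.3000)
Δω = ω₁−ω₀ = (-0.07114286, 0.12368000, -0.01957333)
precession coupling = (0.0990, 0.0154, 0.1134)
I·α + gyro = (-0.1500, 0.1700, 0.0400)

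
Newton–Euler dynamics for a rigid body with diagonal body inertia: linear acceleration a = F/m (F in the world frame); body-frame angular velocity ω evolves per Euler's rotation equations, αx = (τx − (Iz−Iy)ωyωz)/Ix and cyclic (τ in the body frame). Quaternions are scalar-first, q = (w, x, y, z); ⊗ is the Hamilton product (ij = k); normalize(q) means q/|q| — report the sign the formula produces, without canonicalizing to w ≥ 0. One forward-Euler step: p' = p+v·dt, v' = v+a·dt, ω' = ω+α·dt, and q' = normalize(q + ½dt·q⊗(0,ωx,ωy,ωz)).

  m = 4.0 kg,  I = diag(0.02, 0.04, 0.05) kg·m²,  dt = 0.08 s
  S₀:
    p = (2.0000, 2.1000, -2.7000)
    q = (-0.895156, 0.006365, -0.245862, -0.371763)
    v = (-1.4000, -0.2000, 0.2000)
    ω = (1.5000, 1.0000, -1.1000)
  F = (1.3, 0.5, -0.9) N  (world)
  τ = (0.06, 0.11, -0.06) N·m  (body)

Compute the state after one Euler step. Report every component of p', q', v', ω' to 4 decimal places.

p' = (1.8880, 2.0840, -2.6840)
q' = (-0.8989, -0.0216, -0.3026, -0.3162)
v' = (-1.3740, -0.1900, 0.1820)
ω' = (1.7840, 1.1210, -1.2440)

new position p' = (1.8880, 2.0840, -2.6840)
v' = v + a·dt = (-1.3740, -0.1900, 0.1820)
(τ − ω×Iω)/I = (3.5500, 1.5125, -1.8000)
ω + α·dt = (1.7840, 1.1210, -1.2440)
Hamilton product q⊗(0,ω) = (-0.1726248, -0.7005228, -1.4457990, 1.3598296)
updated quaternion q' = (-0.8989, -0.0216, -0.3026, -0.3162)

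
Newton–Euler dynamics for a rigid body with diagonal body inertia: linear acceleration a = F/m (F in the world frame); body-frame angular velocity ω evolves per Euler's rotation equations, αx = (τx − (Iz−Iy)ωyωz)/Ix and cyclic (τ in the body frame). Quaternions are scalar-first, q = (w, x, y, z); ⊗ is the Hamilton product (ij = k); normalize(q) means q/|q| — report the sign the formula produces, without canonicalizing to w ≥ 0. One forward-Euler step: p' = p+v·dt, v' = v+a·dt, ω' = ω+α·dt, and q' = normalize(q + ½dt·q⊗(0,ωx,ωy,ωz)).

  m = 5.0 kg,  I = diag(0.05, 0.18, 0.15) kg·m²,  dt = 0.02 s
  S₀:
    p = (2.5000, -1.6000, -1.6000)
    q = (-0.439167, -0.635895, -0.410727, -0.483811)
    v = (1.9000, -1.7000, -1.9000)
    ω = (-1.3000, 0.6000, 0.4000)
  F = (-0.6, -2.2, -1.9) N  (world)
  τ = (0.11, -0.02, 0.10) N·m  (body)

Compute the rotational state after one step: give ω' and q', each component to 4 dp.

angular accel α = (2.3440, -0.4000, 1.3427)
ω' = ω + α·dt = (-1.2531, 0.5920, 0.4269)
q⊗(0,ω) = (-0.3867029, 0.6969129, 0.6198121, -1.0911489)
q + ½dt·q⊗(0,ω), renormalized = (-0.4430, -0.6289, -0.4045, -0.4947)

ω' = (-1.2531, 0.5920, 0.4269)
q' = (-0.4430, -0.6289, -0.4045, -0.4947)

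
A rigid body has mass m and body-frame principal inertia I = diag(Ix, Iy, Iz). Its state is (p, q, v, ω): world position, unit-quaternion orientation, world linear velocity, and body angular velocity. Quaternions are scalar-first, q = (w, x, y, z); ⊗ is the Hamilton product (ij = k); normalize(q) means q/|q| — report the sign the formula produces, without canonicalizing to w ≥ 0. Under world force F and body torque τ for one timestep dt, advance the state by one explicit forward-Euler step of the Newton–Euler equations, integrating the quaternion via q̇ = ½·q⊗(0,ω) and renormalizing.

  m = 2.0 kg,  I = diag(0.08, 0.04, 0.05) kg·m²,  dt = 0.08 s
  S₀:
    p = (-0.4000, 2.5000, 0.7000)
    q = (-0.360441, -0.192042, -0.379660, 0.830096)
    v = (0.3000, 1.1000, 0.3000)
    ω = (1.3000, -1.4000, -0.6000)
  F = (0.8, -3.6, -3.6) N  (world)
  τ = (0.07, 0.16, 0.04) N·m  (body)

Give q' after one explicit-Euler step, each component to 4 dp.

q' = (-0.3507, -0.1547, -0.3199, 0.8665)

q⊗(0,ω) = (0.2161882, 0.9213571, 1.4685170, 0.9786814)
updated quaternion q' = (-0.3507, -0.1547, -0.3199, 0.8665)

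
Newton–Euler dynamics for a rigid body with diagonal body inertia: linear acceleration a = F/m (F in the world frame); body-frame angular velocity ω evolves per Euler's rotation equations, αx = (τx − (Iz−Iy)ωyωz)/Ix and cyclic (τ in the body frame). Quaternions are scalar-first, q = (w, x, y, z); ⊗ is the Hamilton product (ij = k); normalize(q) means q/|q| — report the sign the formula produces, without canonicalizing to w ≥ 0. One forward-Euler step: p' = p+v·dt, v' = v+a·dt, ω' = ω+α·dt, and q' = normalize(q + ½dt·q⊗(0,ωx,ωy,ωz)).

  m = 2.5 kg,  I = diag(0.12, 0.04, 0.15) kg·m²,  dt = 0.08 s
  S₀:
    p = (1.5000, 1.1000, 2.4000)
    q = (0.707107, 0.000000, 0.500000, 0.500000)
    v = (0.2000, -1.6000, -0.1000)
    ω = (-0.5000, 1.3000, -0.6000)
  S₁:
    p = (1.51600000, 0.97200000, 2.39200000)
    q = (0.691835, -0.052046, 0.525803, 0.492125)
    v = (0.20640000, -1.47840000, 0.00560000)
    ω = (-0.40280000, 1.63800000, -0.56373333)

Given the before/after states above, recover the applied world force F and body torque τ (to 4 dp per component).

v₁ − v₀ = (0.00640000, 0.12160000, 0.10560000)
F = m·Δv/dt = (0.2000, 3.8000, 3.3000)
ω₁ − ω₀ = (0.09720000, 0.33800000, 0.03626667)
ω₀×(Iω₀) = (-0.0858, -0.0090, 0.0520)
I·α + gyro = (0.0600, 0.1600, 0.1200)

F = (0.2000, 3.8000, 3.3000)
τ = (0.0600, 0.1600, 0.1200)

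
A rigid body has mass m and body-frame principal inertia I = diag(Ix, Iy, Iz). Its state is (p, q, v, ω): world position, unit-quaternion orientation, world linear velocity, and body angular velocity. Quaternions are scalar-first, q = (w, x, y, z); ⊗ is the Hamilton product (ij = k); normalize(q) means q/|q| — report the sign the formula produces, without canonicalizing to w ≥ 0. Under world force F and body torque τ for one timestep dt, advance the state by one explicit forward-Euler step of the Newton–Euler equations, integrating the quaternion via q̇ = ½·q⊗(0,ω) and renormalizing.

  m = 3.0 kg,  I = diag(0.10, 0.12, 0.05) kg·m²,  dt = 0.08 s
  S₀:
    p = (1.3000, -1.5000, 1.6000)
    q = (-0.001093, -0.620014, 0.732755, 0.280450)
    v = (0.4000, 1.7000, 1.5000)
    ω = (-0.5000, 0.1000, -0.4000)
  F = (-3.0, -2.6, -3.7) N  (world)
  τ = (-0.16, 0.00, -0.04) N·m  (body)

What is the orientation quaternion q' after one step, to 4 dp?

Hamilton product q⊗(0,ω) = (-0.2711025, -0.3206005, -0.3883399, 0.3048133)
updated quaternion q' = (-0.0119, -0.6326, 0.7170, 0.2925)

q' = (-0.0119, -0.6326, 0.7170, 0.2925)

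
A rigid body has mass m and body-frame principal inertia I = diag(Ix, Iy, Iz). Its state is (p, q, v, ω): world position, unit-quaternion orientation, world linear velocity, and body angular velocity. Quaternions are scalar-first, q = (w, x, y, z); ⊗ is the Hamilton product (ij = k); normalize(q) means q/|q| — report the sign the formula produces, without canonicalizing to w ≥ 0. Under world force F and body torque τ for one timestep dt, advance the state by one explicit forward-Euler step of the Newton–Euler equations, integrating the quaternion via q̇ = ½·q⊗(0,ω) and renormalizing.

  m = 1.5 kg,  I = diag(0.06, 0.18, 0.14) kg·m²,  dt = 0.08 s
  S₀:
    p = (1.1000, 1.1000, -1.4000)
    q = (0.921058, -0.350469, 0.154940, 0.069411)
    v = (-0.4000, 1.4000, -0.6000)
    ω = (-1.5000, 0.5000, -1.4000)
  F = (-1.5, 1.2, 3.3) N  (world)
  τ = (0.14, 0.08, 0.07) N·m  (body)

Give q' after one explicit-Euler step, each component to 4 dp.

Hamilton product q⊗(0,ω) = (-0.5059981, -1.6332085, -0.1342441, -1.2323057)
updated quaternion q' = (0.8976, -0.4143, 0.1490, 0.0200)

q' = (0.8976, -0.4143, 0.1490, 0.0200)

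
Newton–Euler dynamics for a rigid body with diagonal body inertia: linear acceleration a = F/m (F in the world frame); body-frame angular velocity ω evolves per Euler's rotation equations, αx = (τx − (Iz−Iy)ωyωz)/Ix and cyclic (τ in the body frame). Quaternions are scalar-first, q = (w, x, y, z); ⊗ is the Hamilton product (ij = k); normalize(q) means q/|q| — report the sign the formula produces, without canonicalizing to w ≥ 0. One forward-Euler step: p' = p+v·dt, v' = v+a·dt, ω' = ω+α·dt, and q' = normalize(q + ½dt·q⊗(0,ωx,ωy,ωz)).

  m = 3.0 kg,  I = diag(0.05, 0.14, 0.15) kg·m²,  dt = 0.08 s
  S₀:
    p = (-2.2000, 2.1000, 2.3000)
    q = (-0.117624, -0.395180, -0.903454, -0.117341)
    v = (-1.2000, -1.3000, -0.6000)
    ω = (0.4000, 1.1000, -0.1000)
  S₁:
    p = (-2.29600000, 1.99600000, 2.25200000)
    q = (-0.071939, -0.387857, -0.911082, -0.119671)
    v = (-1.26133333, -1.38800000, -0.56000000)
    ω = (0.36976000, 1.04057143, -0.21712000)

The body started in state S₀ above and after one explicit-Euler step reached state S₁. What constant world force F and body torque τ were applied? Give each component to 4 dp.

F = (-2.3000, -3.3000, 1.5000)
τ = (-0.0200, -0.1000, -0.1800)

rate change Δω = (-0.03024000, -0.05942857, -0.11712000)
precession coupling = (-0.0011, 0.0040, 0.0396)
applied torque τ = (-0.0200, -0.1000, -0.1800)
Δv = v₁−v₀ = (-0.06133333, -0.08800000, 0.04000000)
F = m·Δv/dt = (-2.3000, -3.3000, 1.5000)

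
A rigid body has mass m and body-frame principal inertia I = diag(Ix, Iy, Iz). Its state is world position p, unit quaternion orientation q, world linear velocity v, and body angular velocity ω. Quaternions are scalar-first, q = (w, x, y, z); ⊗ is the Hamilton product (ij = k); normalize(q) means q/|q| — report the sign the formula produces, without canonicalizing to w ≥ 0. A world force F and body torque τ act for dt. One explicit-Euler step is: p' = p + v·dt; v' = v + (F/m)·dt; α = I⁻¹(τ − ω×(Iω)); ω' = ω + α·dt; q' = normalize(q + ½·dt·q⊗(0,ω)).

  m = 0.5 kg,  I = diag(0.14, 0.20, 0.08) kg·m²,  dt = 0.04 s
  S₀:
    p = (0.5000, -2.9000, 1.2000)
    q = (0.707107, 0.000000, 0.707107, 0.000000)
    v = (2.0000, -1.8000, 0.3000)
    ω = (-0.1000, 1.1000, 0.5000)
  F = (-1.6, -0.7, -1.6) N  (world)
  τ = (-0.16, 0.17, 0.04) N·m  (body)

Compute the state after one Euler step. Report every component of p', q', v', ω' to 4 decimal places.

p' = (0.5800, -2.9720, 1.2120)
q' = (0.6913, 0.0057, 0.7225, 0.0085)
v' = (1.8720, -1.8560, 0.1720)
ω' = (-0.1269, 1.1346, 0.5233)

a = (-3.2000, -1.4000, -3.2000)
p' = p + v·dt = (0.5800, -2.9720, 1.2120)
v' = v + a·dt = (1.8720, -1.8560, 0.1720)
ω×(Iω) gyroscopic = (-0.0660, -0.0030, -0.0066)
(τ − ω×Iω)/I = (-0.6714, 0.8650, 0.5825)
new body rate ω' = (-0.1269, 1.1346, 0.5233)
q⊗(0,ω) = (-0.7778177, 0.2828428, 0.7778177, 0.4242642)
q + ½dt·q⊗(0,ω), renormalized = (0.6913, 0.0057, 0.7225, 0.0085)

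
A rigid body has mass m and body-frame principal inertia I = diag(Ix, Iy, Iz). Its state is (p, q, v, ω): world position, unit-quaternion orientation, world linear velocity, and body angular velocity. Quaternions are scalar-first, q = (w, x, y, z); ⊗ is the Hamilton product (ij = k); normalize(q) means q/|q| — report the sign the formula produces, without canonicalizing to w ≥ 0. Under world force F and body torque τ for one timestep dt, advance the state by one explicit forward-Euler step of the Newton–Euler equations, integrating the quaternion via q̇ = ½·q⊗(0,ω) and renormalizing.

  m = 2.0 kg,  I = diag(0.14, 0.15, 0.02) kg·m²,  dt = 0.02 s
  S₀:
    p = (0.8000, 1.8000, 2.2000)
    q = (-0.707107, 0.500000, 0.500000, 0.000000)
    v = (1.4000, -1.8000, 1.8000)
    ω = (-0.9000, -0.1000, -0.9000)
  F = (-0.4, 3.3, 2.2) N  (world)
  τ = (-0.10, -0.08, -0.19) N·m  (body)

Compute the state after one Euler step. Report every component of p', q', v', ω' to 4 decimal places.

p' = (0.8280, 1.7640, 2.2360)
q' = (-0.7020, 0.5018, 0.5052, 0.0104)
v' = (1.3960, -1.7670, 1.8220)
ω' = (-0.9126, -0.1236, -1.0909)

linear accel F/m = (-0.2000, 1.6500, 1.1000)
p + v·dt = (0.8280, 1.7640, 2.2360)
v' = v + a·dt = (1.3960, -1.7670, 1.8220)
precession coupling ω×(Iω) = (-0.0117, 0.0972, 0.0009)
angular accel α = (-0.6307, -1.1813, -9.5450)
ω + α·dt = (-0.9126, -0.1236, -1.0909)
q⊗(0,ω) = (0.5000000, 0.1863963, 0.5207107, 1.0363963)
q' = normalize(q + ½dt·q⊗(0,ω)) = (-0.7020, 0.5018, 0.5052, 0.0104)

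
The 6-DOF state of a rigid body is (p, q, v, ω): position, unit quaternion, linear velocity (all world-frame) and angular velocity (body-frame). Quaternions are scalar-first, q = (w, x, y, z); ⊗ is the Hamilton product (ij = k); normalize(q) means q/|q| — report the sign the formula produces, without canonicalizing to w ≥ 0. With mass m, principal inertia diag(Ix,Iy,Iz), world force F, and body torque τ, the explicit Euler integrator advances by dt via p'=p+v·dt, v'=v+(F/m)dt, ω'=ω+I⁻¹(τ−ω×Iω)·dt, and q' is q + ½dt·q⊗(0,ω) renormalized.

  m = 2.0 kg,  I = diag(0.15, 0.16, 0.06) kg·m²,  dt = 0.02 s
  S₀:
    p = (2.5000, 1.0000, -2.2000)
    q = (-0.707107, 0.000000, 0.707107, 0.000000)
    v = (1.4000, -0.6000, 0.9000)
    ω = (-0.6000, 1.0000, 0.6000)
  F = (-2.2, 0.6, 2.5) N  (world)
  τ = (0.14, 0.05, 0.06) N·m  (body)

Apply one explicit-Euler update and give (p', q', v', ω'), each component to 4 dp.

gyro term ω×Iω = (-0.0600, -0.0324, -0.0060)
α = I⁻¹(τ − ω×Iω) = (1.3333, 0.5150, 1.1000)
new body rate ω' = (-0.5733, 1.0103, 0.6220)
q⊗(0,ω) = (-0.7071070, 0.8485284, -0.7071070, 0.0000000)
q' = normalize(q + ½dt·q⊗(0,ω)) = (-0.7141, 0.0085, 0.7000, 0.0000)
linear accel F/m = (-1.1000, 0.3000, 1.2500)
new position p' = (2.5280, 0.9880, -2.1820)
new velocity v' = (1.3780, -0.5940, 0.9250)

p' = (2.5280, 0.9880, -2.1820)
q' = (-0.7141, 0.0085, 0.7000, 0.0000)
v' = (1.3780, -0.5940, 0.9250)
ω' = (-0.5733, 1.0103, 0.6220)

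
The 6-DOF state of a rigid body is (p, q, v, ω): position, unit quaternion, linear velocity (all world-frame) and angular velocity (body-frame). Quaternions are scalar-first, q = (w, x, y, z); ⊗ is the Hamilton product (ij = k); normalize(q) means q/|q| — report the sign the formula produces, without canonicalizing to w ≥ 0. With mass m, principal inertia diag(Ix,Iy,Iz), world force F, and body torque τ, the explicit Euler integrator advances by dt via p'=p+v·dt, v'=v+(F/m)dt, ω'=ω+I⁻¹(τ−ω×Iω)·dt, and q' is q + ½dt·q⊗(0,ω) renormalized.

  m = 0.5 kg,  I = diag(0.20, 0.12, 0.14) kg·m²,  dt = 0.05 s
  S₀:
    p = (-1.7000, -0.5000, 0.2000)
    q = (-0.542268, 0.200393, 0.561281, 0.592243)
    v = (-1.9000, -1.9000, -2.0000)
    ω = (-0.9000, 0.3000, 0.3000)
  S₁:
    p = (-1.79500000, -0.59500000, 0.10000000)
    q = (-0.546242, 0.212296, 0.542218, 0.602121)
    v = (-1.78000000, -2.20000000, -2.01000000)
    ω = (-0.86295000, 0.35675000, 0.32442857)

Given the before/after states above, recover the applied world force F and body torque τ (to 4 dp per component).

F = (1.2000, -3.0000, -0.1000)
τ = (0.1500, 0.1200, 0.0900)

Δω = ω₁−ω₀ = (0.03705000, 0.05675000, 0.02442857)
gyro term ω₀×Iω₀ = (0.0018, -0.0162, 0.0216)
applied torque τ = (0.1500, 0.1200, 0.0900)
v₁ − v₀ = (0.12000000, -0.30000000, -0.01000000)
m·(v₁−v₀)/dt = (1.2000, -3.0000, -0.1000)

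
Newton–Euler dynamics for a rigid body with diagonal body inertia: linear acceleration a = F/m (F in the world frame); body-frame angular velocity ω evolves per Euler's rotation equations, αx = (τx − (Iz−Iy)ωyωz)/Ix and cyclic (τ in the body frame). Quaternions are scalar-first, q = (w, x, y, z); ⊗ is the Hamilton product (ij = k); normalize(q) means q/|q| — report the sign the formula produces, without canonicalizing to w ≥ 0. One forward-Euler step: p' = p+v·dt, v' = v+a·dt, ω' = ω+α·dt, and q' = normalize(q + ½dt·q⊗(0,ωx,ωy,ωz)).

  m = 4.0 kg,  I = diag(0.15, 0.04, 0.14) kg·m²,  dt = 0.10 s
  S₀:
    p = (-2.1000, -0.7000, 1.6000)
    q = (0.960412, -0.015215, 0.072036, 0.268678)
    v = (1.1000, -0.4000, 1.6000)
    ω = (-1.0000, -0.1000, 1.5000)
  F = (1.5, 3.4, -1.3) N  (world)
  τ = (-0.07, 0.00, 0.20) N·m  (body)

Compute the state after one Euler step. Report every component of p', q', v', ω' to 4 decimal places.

p' = (-1.9900, -0.7400, 1.7600)
q' = (0.9361, -0.0563, 0.0547, 0.3430)
v' = (1.1375, -0.3150, 1.5675)
ω' = (-1.0367, -0.0625, 1.6507)

ω×(Iω) gyroscopic = (-0.0150, -0.0150, -0.0110)
α = I⁻¹(τ − ω×Iω) = (-0.3667, 0.3750, 1.5071)
ω + α·dt = (-1.0367, -0.0625, 1.6507)
Hamilton product q⊗(0,ω) = (-0.4110284, -0.8254902, -0.3418967, 1.5141755)
updated quaternion q' = (0.9361, -0.0563, 0.0547, 0.3430)
p + v·dt = (-1.9900, -0.7400, 1.7600)
v + (F/m)dt = (1.1375, -0.3150, 1.5675)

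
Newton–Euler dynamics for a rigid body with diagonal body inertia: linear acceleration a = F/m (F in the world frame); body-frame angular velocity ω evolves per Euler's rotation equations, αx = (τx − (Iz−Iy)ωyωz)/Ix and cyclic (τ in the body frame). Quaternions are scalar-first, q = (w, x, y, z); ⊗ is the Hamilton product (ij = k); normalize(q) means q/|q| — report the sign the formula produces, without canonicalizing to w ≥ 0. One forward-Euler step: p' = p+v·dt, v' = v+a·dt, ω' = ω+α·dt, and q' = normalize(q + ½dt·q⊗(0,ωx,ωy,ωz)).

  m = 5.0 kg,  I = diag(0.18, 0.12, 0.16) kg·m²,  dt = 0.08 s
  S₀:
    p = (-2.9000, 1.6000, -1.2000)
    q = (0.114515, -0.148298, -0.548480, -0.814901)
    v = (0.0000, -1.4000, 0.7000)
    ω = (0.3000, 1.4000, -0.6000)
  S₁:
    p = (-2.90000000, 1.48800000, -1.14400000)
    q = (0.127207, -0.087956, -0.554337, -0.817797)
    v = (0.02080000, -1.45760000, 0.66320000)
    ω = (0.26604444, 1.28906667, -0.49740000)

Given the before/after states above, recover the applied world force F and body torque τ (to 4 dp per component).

rate change Δω = (-0.03395556, -0.11093333, 0.10260000)
precession coupling = (-0.0336, -0.0036, -0.0252)
I·α + gyro = (-0.1100, -0.1700, 0.1800)
v₁ − v₀ = (0.02080000, -0.05760000, -0.03680000)
applied force F = (1.3000, -3.6000, -2.3000)

F = (1.3000, -3.6000, -2.3000)
τ = (-0.1100, -0.1700, 0.1800)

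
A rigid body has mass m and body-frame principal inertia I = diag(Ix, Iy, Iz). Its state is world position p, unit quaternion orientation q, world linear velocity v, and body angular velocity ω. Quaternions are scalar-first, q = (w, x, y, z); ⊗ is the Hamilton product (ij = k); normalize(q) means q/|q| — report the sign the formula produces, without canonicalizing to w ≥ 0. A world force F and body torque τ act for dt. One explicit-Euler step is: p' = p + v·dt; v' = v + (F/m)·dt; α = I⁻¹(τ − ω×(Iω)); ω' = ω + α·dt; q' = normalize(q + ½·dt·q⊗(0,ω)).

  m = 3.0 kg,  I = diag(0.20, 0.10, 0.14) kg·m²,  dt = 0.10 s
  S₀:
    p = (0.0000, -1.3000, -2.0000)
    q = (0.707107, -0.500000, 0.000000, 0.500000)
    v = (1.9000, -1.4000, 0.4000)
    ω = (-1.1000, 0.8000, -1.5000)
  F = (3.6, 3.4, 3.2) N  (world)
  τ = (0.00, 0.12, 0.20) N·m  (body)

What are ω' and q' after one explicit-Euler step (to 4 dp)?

ω' = (-1.0760, 0.8210, -1.4200)
q' = (0.7135, -0.5560, -0.0365, 0.4248)

precession coupling ω×(Iω) = (-0.0480, 0.0990, 0.0880)
angular accel α = (0.2400, 0.2100, 0.8000)
new body rate ω' = (-1.0760, 0.8210, -1.4200)
q⊗(0,ω) = (0.2000000, -1.1778177, -0.7343144, -1.4606605)
updated quaternion q' = (0.7135, -0.5560, -0.0365, 0.4248)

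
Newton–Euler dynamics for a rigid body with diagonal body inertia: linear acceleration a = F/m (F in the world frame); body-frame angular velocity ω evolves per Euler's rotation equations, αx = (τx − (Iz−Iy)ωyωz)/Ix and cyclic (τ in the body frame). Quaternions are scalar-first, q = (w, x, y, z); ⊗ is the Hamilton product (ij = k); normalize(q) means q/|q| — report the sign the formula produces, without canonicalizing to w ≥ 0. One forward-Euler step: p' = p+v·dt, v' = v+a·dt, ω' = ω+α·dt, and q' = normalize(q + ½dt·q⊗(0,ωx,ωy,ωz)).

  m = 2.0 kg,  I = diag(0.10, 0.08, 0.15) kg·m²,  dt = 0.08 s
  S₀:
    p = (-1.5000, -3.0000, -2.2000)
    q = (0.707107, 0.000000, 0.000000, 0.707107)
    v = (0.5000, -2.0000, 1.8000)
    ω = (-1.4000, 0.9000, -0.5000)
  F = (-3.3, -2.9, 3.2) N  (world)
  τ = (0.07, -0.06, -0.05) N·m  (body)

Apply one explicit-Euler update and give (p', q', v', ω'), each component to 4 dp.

(τ − ω×Iω)/I = (1.0150, -0.3125, -0.5013)
ω + α·dt = (-1.3188, 0.8750, -0.5401)
Hamilton product q⊗(0,ω) = (0.3535535, -1.6263461, -0.3535535, -0.3535535)
q' = normalize(q + ½dt·q⊗(0,ω)) = (0.7195, -0.0649, -0.0141, 0.6913)
linear accel F/m = (-1.6500, -1.4500, 1.6000)
p + v·dt = (-1.4600, -3.1600, -2.0560)
new velocity v' = (0.3680, -2.1160, 1.9280)

p' = (-1.4600, -3.1600, -2.0560)
q' = (0.7195, -0.0649, -0.0141, 0.6913)
v' = (0.3680, -2.1160, 1.9280)
ω' = (-1.3188, 0.8750, -0.5401)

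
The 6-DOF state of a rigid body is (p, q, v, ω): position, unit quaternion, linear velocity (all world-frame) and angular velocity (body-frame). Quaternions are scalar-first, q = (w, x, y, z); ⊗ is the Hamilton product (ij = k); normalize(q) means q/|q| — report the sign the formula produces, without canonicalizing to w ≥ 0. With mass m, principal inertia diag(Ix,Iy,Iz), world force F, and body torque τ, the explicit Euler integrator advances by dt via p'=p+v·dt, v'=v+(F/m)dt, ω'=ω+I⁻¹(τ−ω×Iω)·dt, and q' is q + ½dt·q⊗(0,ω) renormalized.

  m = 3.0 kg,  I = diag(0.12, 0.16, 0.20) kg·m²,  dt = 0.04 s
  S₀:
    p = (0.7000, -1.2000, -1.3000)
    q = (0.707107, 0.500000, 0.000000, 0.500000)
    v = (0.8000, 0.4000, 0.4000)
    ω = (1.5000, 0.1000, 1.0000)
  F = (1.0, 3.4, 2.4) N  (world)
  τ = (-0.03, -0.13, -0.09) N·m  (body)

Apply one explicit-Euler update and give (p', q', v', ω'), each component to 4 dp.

p' = (0.7320, -1.1840, -1.2840)
q' = (0.6817, 0.5199, 0.0064, 0.5148)
v' = (0.8133, 0.4453, 0.4320)
ω' = (1.4887, 0.0975, 0.9808)

a = (0.3333, 1.1333, 0.8000)
p + v·dt = (0.7320, -1.1840, -1.2840)
new velocity v' = (0.8133, 0.4453, 0.4320)
precession coupling ω×(Iω) = (0.0040, -0.1200, 0.0060)
(τ − ω×Iω)/I = (-0.2833, -0.0625, -0.4800)
ω + α·dt = (1.4887, 0.0975, 0.9808)
q⊗(0,ω) = (-1.2500000, 1.0106605, 0.3207107, 0.7571070)
updated quaternion q' = (0.6817, 0.5199, 0.0064, 0.5148)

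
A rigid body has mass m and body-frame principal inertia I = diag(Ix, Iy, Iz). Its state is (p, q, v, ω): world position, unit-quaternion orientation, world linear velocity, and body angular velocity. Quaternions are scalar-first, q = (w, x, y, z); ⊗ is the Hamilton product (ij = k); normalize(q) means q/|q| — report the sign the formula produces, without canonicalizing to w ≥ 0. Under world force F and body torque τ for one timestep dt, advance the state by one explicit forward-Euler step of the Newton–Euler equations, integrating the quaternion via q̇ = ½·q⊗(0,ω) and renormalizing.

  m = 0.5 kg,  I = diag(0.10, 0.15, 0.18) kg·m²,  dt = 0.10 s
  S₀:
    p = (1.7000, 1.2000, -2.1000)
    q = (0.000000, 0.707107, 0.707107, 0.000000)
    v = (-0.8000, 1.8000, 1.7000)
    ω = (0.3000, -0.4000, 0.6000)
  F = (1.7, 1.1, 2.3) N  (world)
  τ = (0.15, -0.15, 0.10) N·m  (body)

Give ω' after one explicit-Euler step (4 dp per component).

ω×(Iω) gyroscopic = (-0.0072, -0.0144, -0.0060)
α = I⁻¹(τ − ω×Iω) = (1.5720, -0.9040, 0.5889)
ω + α·dt = (0.4572, -0.4904, 0.6589)

ω' = (0.4572, -0.4904, 0.6589)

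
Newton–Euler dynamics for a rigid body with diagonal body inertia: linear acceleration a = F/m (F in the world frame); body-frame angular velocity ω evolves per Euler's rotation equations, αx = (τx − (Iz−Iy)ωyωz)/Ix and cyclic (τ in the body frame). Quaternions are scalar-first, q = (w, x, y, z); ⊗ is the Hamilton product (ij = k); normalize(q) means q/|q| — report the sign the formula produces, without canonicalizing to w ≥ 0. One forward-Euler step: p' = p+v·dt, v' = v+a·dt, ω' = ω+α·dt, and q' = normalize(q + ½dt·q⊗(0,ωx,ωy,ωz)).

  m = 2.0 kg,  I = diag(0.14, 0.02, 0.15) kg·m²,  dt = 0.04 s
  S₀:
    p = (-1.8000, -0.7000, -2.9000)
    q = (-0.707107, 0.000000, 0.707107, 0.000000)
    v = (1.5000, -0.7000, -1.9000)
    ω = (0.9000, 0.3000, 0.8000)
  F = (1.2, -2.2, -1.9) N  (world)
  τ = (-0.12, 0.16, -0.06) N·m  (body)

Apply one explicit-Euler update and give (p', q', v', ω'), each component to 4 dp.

p' = (-1.7400, -0.7280, -2.9760)
q' = (-0.7111, -0.0014, 0.7026, -0.0240)
v' = (1.5240, -0.7440, -1.9380)
ω' = (0.8568, 0.6344, 0.7926)

gyro term ω×Iω = (0.0312, -0.0072, -0.0324)
angular accel α = (-1.0800, 8.3600, -0.1840)
new body rate ω' = (0.8568, 0.6344, 0.7926)
2q̇ = q⊗(0,ω) = (-0.2121321, -0.0707107, -0.2121321, -1.2020819)
updated quaternion q' = (-0.7111, -0.0014, 0.7026, -0.0240)
p' = p + v·dt = (-1.7400, -0.7280, -2.9760)
new velocity v' = (1.5240, -0.7440, -1.9380)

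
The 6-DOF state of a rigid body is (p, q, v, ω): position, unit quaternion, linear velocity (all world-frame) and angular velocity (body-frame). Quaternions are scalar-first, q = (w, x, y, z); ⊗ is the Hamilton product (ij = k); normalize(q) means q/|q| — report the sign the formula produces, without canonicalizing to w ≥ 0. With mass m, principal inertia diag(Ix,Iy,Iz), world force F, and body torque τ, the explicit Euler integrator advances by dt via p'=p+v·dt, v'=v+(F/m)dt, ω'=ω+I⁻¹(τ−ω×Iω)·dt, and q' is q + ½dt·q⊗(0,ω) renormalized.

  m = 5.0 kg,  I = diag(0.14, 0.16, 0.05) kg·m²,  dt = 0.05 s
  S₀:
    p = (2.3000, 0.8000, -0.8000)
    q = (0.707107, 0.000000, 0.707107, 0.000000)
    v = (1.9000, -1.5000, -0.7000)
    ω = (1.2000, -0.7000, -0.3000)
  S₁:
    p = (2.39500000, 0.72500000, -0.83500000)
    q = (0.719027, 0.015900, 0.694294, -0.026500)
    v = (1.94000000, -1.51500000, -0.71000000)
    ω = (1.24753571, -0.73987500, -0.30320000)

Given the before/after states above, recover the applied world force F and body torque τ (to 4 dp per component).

ω₁ − ω₀ = (0.04753571, -0.03987500, -0.00320000)
ω₀×(Iω₀) = (-0.0231, -0.0324, -0.0168)
applied torque τ = (0.1100, -0.1600, -0.0200)
Δv = v₁−v₀ = (0.04000000, -0.01500000, -0.01000000)
m·(v₁−v₀)/dt = (4.0000, -1.5000, -1.0000)

F = (4.0000, -1.5000, -1.0000)
τ = (0.1100, -0.1600, -0.0200)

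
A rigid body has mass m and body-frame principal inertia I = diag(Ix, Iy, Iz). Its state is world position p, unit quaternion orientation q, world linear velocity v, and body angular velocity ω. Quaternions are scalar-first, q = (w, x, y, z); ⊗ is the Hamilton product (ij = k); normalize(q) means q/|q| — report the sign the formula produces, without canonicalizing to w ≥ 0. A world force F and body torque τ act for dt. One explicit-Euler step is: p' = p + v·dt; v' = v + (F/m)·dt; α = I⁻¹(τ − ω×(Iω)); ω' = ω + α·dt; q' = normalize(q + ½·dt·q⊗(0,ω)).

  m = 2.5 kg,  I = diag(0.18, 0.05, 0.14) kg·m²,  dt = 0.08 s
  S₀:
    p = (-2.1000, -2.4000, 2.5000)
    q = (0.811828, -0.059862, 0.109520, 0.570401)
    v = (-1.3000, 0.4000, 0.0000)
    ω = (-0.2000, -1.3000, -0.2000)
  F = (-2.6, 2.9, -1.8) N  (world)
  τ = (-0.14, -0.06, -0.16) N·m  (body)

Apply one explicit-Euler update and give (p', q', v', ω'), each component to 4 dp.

p' = (-2.2040, -2.3680, 2.5000)
q' = (0.8204, -0.0375, 0.0622, 0.5671)
v' = (-1.3832, 0.4928, -0.0576)
ω' = (-0.2726, -1.3986, -0.2721)

linear accel F/m = (-1.0400, 1.1600, -0.7200)
p + v·dt = (-2.2040, -2.3680, 2.5000)
new velocity v' = (-1.3832, 0.4928, -0.0576)
precession coupling ω×(Iω) = (0.0234, 0.0016, -0.0338)
angular accel α = (-0.9078, -1.2320, -0.9014)
ω' = ω + α·dt = (-0.2726, -1.3986, -0.2721)
Hamilton product q⊗(0,ω) = (0.2444838, 0.5572517, -1.1814290, -0.0626410)
updated quaternion q' = (0.8204, -0.0375, 0.0622, 0.5671)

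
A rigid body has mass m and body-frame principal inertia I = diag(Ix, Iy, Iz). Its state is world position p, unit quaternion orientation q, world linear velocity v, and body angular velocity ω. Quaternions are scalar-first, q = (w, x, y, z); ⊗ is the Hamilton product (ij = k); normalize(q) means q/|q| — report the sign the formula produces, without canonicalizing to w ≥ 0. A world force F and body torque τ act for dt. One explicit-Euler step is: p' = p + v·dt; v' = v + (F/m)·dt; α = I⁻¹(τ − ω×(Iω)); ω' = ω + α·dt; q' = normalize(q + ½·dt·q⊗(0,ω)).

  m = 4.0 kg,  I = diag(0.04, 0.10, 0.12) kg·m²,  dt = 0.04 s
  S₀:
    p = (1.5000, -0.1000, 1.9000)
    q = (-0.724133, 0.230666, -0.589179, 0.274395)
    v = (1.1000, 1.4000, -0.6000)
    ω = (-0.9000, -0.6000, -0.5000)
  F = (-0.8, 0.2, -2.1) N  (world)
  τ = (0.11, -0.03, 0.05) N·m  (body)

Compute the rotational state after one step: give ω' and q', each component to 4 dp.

ω' = (-0.7960, -0.5976, -0.4941)
q' = (-0.7241, 0.2528, -0.5830, 0.2682)

gyro term ω×Iω = (0.0060, -0.0360, 0.0324)
angular accel α = (2.6000, 0.0600, 0.1467)
ω' = ω + α·dt = (-0.7960, -0.5976, -0.4941)
Hamilton product q⊗(0,ω) = (-0.0087105, 1.1109462, 0.3028573, -0.3065942)
updated quaternion q' = (-0.7241, 0.2528, -0.5830, 0.2682)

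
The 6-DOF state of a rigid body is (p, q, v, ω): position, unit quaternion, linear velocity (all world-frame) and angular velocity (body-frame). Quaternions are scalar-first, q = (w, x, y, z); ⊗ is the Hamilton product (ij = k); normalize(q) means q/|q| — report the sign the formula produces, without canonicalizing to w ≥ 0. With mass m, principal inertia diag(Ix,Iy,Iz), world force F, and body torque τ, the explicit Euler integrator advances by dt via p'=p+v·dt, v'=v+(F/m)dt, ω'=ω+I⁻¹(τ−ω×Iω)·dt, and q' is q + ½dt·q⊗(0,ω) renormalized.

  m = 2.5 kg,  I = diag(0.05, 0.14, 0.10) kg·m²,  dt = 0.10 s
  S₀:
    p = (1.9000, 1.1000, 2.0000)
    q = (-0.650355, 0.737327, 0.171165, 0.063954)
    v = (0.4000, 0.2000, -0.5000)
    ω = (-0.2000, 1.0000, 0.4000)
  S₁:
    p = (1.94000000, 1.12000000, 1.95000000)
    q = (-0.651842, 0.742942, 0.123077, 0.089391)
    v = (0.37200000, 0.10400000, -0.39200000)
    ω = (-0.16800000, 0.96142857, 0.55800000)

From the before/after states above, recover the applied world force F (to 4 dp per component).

F = (-0.7000, -2.4000, 2.7000)

Δv = v₁−v₀ = (-0.02800000, -0.09600000, 0.10800000)
applied force F = (-0.7000, -2.4000, 2.7000)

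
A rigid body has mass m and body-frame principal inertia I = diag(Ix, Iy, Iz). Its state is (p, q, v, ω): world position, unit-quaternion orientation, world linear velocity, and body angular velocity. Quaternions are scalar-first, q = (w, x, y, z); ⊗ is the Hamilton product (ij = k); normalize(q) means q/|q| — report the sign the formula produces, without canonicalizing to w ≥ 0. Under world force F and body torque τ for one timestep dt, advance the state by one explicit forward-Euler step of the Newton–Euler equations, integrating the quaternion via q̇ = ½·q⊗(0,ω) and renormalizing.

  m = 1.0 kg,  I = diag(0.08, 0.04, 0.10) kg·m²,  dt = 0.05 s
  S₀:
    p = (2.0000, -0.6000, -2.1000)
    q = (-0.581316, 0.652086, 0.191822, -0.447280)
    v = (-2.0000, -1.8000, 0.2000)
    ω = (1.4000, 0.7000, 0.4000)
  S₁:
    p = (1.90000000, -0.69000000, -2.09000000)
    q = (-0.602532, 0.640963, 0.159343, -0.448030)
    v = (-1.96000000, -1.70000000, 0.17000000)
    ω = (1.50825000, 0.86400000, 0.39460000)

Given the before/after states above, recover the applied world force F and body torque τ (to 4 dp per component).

velocity change Δv = (0.04000000, 0.10000000, -0.03000000)
m·(v₁−v₀)/dt = (0.8000, 2.0000, -0.6000)
rate change Δω = (0.10825000, 0.16400000, -0.00540000)
τ = I·(Δω/dt) + ω₀×(Iω₀) = (0.1900, 0.1200, -0.0500)

F = (0.8000, 2.0000, -0.6000)
τ = (0.1900, 0.1200, -0.0500)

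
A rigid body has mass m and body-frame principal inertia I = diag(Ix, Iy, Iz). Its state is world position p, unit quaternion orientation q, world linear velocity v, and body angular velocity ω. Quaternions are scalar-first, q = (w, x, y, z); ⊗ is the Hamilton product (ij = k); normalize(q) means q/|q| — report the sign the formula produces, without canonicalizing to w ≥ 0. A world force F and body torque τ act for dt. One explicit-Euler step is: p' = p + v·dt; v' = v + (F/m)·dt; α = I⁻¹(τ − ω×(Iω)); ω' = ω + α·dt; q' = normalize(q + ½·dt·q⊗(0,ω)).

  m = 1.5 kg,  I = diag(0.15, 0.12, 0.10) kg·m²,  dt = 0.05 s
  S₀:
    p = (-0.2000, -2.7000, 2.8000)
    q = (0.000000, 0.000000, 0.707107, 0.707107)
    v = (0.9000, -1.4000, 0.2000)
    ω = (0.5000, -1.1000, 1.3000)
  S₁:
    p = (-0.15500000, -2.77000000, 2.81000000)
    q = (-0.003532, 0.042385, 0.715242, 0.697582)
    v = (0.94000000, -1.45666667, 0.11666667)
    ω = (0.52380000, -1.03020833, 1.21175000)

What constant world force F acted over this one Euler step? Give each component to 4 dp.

F = (1.2000, -1.7000, -2.5000)

velocity change Δv = (0.04000000, -0.05666667, -0.08333333)
applied force F = (1.2000, -1.7000, -2.5000)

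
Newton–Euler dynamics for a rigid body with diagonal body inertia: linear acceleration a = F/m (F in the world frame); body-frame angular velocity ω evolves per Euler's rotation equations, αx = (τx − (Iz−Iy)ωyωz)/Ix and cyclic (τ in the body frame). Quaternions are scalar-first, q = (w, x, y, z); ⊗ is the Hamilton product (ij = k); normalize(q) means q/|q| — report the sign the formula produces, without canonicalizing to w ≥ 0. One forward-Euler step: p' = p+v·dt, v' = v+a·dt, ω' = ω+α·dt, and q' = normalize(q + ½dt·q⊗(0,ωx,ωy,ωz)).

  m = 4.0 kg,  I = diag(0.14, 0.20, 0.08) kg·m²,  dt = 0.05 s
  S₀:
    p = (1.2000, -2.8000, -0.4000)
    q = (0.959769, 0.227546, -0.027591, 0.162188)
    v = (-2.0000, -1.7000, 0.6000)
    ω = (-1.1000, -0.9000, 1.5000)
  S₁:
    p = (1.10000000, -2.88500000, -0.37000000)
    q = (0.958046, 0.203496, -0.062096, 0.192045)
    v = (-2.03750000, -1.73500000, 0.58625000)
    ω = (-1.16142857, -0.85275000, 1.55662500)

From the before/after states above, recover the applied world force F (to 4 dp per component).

Δv = v₁−v₀ = (-0.03750000, -0.03500000, -0.01375000)
applied force F = (-3.0000, -2.8000, -1.1000)

F = (-3.0000, -2.8000, -1.1000)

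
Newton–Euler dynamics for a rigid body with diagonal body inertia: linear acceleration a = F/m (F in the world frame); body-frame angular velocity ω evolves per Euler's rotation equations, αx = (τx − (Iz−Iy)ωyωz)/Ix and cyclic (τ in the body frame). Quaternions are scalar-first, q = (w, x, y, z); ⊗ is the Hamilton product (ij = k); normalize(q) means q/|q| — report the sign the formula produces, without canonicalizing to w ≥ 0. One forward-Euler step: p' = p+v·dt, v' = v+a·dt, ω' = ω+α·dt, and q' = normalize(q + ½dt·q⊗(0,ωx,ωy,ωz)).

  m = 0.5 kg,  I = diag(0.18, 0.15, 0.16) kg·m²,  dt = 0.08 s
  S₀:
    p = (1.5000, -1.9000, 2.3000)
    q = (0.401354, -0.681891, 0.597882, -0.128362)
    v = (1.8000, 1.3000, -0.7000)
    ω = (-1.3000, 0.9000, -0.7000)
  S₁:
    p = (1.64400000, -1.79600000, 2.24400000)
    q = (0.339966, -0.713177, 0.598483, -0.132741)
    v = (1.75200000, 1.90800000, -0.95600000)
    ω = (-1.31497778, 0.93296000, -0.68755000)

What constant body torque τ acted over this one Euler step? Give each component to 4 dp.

ω₁ − ω₀ = (-0.01497778, 0.03296000, 0.01245000)
ω₀×(Iω₀) = (-0.0063, 0.0182, 0.0351)
applied torque τ = (-0.0400, 0.0800, 0.0600)

τ = (-0.0400, 0.0800, 0.0600)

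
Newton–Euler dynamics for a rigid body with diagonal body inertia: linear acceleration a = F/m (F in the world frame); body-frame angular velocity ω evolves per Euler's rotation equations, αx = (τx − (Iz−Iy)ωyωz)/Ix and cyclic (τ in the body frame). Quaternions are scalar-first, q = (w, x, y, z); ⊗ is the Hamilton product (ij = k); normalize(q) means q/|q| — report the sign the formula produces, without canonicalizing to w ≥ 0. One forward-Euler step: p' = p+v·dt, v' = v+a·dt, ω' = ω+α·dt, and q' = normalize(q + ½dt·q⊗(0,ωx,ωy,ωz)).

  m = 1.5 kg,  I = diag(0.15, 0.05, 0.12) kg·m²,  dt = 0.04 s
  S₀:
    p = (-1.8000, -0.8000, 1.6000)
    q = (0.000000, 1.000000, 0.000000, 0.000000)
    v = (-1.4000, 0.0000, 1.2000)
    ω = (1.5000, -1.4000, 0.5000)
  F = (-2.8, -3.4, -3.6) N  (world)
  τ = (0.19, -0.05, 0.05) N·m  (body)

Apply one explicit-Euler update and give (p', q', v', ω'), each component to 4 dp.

p' = (-1.8560, -0.8000, 1.6480)
q' = (-0.0300, 0.9991, -0.0100, -0.0280)
v' = (-1.4747, -0.0907, 1.1040)
ω' = (1.5637, -1.4580, 0.4467)

linear accel F/m = (-1.8667, -2.2667, -2.4000)
p' = p + v·dt = (-1.8560, -0.8000, 1.6480)
v + (F/m)dt = (-1.4747, -0.0907, 1.1040)
angular accel α = (1.5933, -1.4500, -1.3333)
ω' = ω + α·dt = (1.5637, -1.4580, 0.4467)
q⊗(0,ω) = (-1.5000000, 0.0000000, -0.5000000, -1.4000000)
q + ½dt·q⊗(0,ω), renormalized = (-0.0300, 0.9991, -0.0100, -0.0280)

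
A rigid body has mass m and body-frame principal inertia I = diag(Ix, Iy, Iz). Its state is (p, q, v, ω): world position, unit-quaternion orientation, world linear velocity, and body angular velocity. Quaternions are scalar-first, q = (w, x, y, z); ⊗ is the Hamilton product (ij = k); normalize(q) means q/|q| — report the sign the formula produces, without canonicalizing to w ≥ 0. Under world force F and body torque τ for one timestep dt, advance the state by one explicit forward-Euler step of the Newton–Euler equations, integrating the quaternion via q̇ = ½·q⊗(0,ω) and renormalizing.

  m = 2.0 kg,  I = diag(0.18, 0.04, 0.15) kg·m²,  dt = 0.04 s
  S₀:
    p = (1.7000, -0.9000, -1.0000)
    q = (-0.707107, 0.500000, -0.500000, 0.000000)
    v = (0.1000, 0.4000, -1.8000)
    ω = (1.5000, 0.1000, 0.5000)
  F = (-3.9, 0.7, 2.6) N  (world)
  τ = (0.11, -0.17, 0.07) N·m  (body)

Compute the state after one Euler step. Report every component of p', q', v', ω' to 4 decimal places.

ω×(Iω) gyroscopic = (0.0055, 0.0225, -0.0210)
(τ − ω×Iω)/I = (0.5806, -4.8125, 0.6067)
ω' = ω + α·dt = (1.5232, -0.0925, 0.5243)
2q̇ = q⊗(0,ω) = (-0.7000000, -1.3106605, -0.3207107, 0.4464465)
q' = normalize(q + ½dt·q⊗(0,ω)) = (-0.7207, 0.4735, -0.5062, 0.0089)
a = F/m = (-1.9500, 0.3500, 1.3000)
new position p' = (1.7040, -0.8840, -1.0720)
v' = v + a·dt = (0.0220, 0.4140, -1.7480)

p' = (1.7040, -0.8840, -1.0720)
q' = (-0.7207, 0.4735, -0.5062, 0.0089)
v' = (0.0220, 0.4140, -1.7480)
ω' = (1.5232, -0.0925, 0.5243)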